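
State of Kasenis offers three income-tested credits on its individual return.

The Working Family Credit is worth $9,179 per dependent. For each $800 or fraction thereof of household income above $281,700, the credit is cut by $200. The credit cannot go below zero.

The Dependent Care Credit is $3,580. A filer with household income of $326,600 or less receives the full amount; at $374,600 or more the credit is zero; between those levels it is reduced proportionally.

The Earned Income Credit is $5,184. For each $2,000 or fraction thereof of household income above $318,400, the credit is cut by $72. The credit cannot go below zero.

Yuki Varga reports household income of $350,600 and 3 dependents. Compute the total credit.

Working Family Credit: base = 3 × $9,179 = $27,537. income exceeds $281,700 by $68,900, which is 87 full-or-partial $800 increments; reduction = 87 × $200 = $17,400, leaving $10,137.
Dependent Care Credit: $350,600 is $24,000 into a $48,000 phase-out range, leaving 24,000/48,000 of the credit: $3,580 × 24,000/48,000 = $1,790.
Earned Income Credit: income exceeds $318,400 by $32,200, which is 17 full-or-partial $2,000 increments; reduction = 17 × $72 = $1,224, leaving $3,960.
Total: $10,137 + $1,790 + $3,960 = $15,887.

$15,887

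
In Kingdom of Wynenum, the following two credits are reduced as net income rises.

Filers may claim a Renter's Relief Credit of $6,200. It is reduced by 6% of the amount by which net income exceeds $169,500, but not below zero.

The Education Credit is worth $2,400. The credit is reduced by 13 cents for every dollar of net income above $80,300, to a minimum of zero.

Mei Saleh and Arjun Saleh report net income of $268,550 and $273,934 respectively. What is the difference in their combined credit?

Mei ($268,550): Renter's Relief Credit: 6% of the $99,050 excess over $169,500 is $5,943; credit = $6,200 − $5,943 = $257. Education Credit: 13% of the $188,250 excess over $80,300 is $24,472.50 ≥ base, so the credit is $0. total $257 + $0 = $257
Arjun ($273,934): Renter's Relief Credit: 6% of the $104,434 excess over $169,500 is $6,266.04 ≥ base, so the credit is $0. Education Credit: 13% of the $193,634 excess over $80,300 is $25,172.42 ≥ base, so the credit is $0. total $0 + $0 = $0
Difference: |$257 − $0| = $257.

$257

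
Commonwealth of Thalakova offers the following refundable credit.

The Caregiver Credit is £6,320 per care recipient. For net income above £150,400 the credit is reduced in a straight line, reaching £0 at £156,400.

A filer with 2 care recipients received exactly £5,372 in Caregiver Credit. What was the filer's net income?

Full credit = 2 × £6,320 = £12,640.
£5,372 is 5,372/12,640 of the full £12,640, so 7,268/12,640 of the £6,000 range has been used: income = £150,400 + £6,000 × 7,268/12,640 = £153,850.

£153,850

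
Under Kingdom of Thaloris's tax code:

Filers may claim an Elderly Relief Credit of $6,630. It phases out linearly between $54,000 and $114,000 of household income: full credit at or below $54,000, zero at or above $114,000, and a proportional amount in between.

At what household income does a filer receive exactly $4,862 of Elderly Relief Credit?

$4,862 is 4,862/6,630 of the full $6,630, so 1,768/6,630 of the $60,000 range has been used: income = $54,000 + $60,000 × 1,768/6,630 = $70,000.

$70,000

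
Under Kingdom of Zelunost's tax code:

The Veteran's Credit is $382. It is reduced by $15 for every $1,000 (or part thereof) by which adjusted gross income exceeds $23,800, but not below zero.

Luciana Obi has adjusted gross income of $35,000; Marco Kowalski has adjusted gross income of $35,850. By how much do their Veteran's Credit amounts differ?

$15

Luciana ($35,000): Veteran's Credit: income exceeds $23,800 by $11,200, which is 12 full-or-partial $1,000 increments; reduction = 12 × $15 = $180, leaving $202.
Marco ($35,850): Veteran's Credit: income exceeds $23,800 by $12,050, which is 13 full-or-partial $1,000 increments; reduction = 13 × $15 = $195, leaving $187.
Difference: |$202 − $187| = $15.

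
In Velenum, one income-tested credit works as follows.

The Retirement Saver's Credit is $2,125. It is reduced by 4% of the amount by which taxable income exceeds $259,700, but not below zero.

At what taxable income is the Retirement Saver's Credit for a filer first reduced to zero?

The credit falls by 4% of each dollar above $259,700, so it reaches zero when the excess is $2,125 / 4% = $53,125: income = $259,700 + $53,125 = $312,825.

$312,825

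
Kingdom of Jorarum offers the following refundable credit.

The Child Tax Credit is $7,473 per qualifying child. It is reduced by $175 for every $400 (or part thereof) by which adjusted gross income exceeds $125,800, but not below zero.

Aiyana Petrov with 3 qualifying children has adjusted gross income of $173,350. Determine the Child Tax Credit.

Child Tax Credit: base = 3 × $7,473 = $22,419. income exceeds $125,800 by $47,550, which is 119 full-or-partial $400 increments; reduction = 119 × $175 = $20,825, leaving $1,594.

$1,594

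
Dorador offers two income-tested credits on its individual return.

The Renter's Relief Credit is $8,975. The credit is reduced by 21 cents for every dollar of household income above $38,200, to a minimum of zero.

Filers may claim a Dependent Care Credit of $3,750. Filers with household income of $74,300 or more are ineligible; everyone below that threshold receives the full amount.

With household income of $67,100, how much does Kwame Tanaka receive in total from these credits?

$6,656

Renter's Relief Credit: 21% of the $28,900 excess over $38,200 is $6,069; credit = $8,975 − $6,069 = $2,906.
Dependent Care Credit: $67,100 is below the $74,300 cutoff, so the full $3,750 applies.
Total: $2,906 + $3,750 = $6,656.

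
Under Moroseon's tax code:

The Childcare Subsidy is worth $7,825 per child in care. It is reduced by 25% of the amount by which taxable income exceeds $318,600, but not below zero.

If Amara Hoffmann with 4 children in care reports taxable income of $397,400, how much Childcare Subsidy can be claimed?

$11,600

Childcare Subsidy: base = 4 × $7,825 = $31,300. 25% of the $78,800 excess over $318,600 is $19,700; credit = $31,300 − $19,700 = $11,600.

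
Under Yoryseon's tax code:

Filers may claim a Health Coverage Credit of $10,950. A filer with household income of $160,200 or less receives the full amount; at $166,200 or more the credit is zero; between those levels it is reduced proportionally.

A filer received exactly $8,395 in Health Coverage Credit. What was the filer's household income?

$161,600

$8,395 is 8,395/10,950 of the full $10,950, so 2,555/10,950 of the $6,000 range has been used: income = $160,200 + $6,000 × 2,555/10,950 = $161,600.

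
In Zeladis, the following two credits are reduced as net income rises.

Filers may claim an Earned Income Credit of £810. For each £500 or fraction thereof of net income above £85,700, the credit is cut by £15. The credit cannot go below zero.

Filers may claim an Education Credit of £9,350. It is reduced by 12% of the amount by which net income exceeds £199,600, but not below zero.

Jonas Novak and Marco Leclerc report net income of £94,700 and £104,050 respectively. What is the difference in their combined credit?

£285

Jonas (£94,700): Earned Income Credit: income exceeds £85,700 by £9,000, which is 18 full-or-partial £500 increments; reduction = 18 × £15 = £270, leaving £540. Education Credit: £94,700 is at or below the £199,600 threshold, so the full £9,350 applies. total £540 + £9,350 = £9,890
Marco (£104,050): Earned Income Credit: income exceeds £85,700 by £18,350, which is 37 full-or-partial £500 increments; reduction = 37 × £15 = £555, leaving £255. Education Credit: £104,050 is at or below the £199,600 threshold, so the full £9,350 applies. total £255 + £9,350 = £9,605
Difference: |£9,890 − £9,605| = £285.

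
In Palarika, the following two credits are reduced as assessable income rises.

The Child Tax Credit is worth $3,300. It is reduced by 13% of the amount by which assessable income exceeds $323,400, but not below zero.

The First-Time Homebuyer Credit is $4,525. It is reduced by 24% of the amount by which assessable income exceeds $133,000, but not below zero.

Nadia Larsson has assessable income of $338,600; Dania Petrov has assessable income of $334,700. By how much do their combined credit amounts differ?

$507

Nadia ($338,600): Child Tax Credit: 13% of the $15,200 excess over $323,400 is $1,976; credit = $3,300 − $1,976 = $1,324. First-Time Homebuyer Credit: 24% of the $205,600 excess over $133,000 is $49,344 ≥ base, so the credit is $0. total $1,324 + $0 = $1,324
Dania ($334,700): Child Tax Credit: 13% of the $11,300 excess over $323,400 is $1,469; credit = $3,300 − $1,469 = $1,831. First-Time Homebuyer Credit: 24% of the $201,700 excess over $133,000 is $48,408 ≥ base, so the credit is $0. total $1,831 + $0 = $1,831
Difference: |$1,324 − $1,831| = $507.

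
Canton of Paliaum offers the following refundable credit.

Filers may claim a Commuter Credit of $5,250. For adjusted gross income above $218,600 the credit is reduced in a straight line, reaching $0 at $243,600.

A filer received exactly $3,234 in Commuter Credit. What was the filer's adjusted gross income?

$228,200

$3,234 is 3,234/5,250 of the full $5,250, so 2,016/5,250 of the $25,000 range has been used: income = $218,600 + $25,000 × 2,016/5,250 = $228,200.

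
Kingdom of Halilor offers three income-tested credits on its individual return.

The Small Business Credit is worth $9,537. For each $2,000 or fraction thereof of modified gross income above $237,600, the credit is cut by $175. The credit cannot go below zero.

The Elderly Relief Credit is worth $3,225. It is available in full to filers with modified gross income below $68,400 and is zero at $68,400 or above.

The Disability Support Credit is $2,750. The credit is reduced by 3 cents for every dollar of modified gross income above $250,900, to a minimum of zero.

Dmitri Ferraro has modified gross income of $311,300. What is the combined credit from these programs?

$4,000

Small Business Credit: income exceeds $237,600 by $73,700, which is 37 full-or-partial $2,000 increments; reduction = 37 × $175 = $6,475, leaving $3,062.
Elderly Relief Credit: $311,300 meets or exceeds the $68,400 cutoff, so the credit is $0.
Disability Support Credit: 3% of the $60,400 excess over $250,900 is $1,812; credit = $2,750 − $1,812 = $938.
Total: $3,062 + $0 + $938 = $4,000.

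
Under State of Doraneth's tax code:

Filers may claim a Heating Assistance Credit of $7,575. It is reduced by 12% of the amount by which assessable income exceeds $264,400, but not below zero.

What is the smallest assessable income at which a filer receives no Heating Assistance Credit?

$327,525

The credit falls by 12% of each dollar above $264,400, so it reaches zero when the excess is $7,575 / 12% = $63,125: income = $264,400 + $63,125 = $327,525.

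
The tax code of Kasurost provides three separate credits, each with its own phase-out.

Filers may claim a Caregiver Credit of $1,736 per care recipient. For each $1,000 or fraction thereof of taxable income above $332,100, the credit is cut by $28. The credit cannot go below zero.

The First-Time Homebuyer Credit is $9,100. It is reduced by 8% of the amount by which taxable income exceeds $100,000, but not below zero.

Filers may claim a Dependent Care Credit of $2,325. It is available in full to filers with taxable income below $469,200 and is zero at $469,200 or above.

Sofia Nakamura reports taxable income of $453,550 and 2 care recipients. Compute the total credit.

Caregiver Credit: base = 2 × $1,736 = $3,472. income exceeds $332,100 by $121,450, which is 122 full-or-partial $1,000 increments; reduction = 122 × $28 = $3,416, leaving $56.
First-Time Homebuyer Credit: 8% of the $353,550 excess over $100,000 is $28,284 ≥ base, so the credit is $0.
Dependent Care Credit: $453,550 is below the $469,200 cutoff, so the full $2,325 applies.
Total: $56 + $0 + $2,325 = $2,381.

$2,381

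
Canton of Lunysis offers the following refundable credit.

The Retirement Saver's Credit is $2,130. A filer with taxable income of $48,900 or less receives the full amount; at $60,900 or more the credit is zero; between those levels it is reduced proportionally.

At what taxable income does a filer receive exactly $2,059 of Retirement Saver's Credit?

$2,059 is 2,059/2,130 of the full $2,130, so 71/2,130 of the $12,000 range has been used: income = $48,900 + $12,000 × 71/2,130 = $49,300.

$49,300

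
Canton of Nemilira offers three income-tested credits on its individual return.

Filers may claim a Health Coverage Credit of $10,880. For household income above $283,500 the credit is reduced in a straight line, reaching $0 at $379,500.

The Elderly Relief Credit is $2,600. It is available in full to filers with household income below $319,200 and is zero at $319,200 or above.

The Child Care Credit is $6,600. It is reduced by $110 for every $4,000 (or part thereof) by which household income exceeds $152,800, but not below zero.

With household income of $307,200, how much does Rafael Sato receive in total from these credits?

Health Coverage Credit: $307,200 is $23,700 into a $96,000 phase-out range, leaving 72,300/96,000 of the credit: $10,880 × 72,300/96,000 = $8,194.
Elderly Relief Credit: $307,200 is below the $319,200 cutoff, so the full $2,600 applies.
Child Care Credit: income exceeds $152,800 by $154,400, which is 39 full-or-partial $4,000 increments; reduction = 39 × $110 = $4,290, leaving $2,310.
Total: $8,194 + $2,600 + $2,310 = $13,104.

$13,104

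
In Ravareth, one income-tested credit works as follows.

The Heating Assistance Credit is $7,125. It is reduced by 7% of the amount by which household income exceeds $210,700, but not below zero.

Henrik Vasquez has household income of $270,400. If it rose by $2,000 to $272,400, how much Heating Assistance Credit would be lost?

At $270,400 — 7% of the $59,700 excess over $210,700 is $4,179; credit = $7,125 − $4,179 = $2,946.
At $272,400 — 7% of the $61,700 excess over $210,700 is $4,319; credit = $7,125 − $4,319 = $2,806.
Lost: $2,946 − $2,806 = $140.

$140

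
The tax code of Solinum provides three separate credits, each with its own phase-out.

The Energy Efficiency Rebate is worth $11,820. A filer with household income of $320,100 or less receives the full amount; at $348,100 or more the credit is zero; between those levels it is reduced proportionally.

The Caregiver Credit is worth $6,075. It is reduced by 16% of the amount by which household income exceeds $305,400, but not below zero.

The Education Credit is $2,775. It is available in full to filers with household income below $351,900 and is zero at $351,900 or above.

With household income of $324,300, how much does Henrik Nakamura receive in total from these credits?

$15,873

Energy Efficiency Rebate: $324,300 is $4,200 into a $28,000 phase-out range, leaving 23,800/28,000 of the credit: $11,820 × 23,800/28,000 = $10,047.
Caregiver Credit: 16% of the $18,900 excess over $305,400 is $3,024; credit = $6,075 − $3,024 = $3,051.
Education Credit: $324,300 is below the $351,900 cutoff, so the full $2,775 applies.
Total: $10,047 + $3,051 + $2,775 = $15,873.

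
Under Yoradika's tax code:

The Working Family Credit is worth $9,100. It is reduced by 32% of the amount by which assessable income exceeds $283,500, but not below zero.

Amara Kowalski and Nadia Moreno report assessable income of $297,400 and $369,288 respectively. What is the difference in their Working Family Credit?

Amara ($297,400): Working Family Credit: 32% of the $13,900 excess over $283,500 is $4,448; credit = $9,100 − $4,448 = $4,652.
Nadia ($369,288): Working Family Credit: 32% of the $85,788 excess over $283,500 is $27,452.16 ≥ base, so the credit is $0.
Difference: |$4,652 − $0| = $4,652.

$4,652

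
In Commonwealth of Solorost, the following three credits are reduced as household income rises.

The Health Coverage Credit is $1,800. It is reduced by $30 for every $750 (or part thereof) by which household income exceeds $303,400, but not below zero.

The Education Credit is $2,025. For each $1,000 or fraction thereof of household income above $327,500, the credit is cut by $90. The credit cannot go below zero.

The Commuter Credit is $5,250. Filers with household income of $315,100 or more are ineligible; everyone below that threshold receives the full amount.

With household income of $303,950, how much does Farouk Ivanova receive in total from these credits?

$9,045

Health Coverage Credit: income exceeds $303,400 by $550, which is 1 full-or-partial $750 increment; reduction = 1 × $30 = $30, leaving $1,770.
Education Credit: $303,950 is at or below the $327,500 threshold, so the full $2,025 applies.
Commuter Credit: $303,950 is below the $315,100 cutoff, so the full $5,250 applies.
Total: $1,770 + $2,025 + $5,250 = $9,045.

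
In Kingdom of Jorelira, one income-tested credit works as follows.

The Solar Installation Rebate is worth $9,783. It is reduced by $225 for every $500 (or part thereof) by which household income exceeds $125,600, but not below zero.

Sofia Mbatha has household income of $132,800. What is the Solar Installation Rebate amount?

Solar Installation Rebate: income exceeds $125,600 by $7,200, which is 15 full-or-partial $500 increments; reduction = 15 × $225 = $3,375, leaving $6,408.

$6,408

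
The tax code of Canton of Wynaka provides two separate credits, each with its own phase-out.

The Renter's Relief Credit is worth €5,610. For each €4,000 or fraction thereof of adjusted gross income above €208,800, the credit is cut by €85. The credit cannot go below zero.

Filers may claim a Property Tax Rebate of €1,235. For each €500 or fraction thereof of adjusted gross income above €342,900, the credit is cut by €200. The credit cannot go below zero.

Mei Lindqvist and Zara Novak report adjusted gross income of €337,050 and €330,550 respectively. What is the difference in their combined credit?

Mei (€337,050): Renter's Relief Credit: income exceeds €208,800 by €128,250, which is 33 full-or-partial €4,000 increments; reduction = 33 × €85 = €2,805, leaving €2,805. Property Tax Rebate: €337,050 is at or below the €342,900 threshold, so the full €1,235 applies. total €2,805 + €1,235 = €4,040
Zara (€330,550): Renter's Relief Credit: income exceeds €208,800 by €121,750, which is 31 full-or-partial €4,000 increments; reduction = 31 × €85 = €2,635, leaving €2,975. Property Tax Rebate: €330,550 is at or below the €342,900 threshold, so the full €1,235 applies. total €2,975 + €1,235 = €4,210
Difference: |€4,040 − €4,210| = €170.

€170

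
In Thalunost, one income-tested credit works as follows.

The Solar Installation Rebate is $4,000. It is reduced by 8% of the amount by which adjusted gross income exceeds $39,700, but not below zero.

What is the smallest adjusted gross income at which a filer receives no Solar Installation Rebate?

$89,700

The credit falls by 8% of each dollar above $39,700, so it reaches zero when the excess is $4,000 / 8% = $50,000: income = $39,700 + $50,000 = $89,700.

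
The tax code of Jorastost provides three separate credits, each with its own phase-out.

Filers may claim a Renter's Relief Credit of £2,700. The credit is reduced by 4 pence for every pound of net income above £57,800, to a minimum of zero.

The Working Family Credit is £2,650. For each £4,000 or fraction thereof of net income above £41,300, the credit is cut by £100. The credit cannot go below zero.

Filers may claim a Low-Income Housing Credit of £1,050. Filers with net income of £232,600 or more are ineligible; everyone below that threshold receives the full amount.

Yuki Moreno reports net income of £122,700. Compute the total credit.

Renter's Relief Credit: 4% of the £64,900 excess over £57,800 is £2,596; credit = £2,700 − £2,596 = £104.
Working Family Credit: income exceeds £41,300 by £81,400, which is 21 full-or-partial £4,000 increments; reduction = 21 × £100 = £2,100, leaving £550.
Low-Income Housing Credit: £122,700 is below the £232,600 cutoff, so the full £1,050 applies.
Total: £104 + £550 + £1,050 = £1,704.

£1,704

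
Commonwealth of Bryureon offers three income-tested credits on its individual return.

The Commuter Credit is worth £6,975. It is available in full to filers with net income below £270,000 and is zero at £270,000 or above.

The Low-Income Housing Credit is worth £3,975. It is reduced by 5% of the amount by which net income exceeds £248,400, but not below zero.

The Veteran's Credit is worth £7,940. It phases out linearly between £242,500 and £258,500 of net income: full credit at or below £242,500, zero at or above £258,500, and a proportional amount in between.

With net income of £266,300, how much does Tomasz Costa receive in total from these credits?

Commuter Credit: £266,300 is below the £270,000 cutoff, so the full £6,975 applies.
Low-Income Housing Credit: 5% of the £17,900 excess over £248,400 is £895; credit = £3,975 − £895 = £3,080.
Veteran's Credit: £266,300 is at or above £258,500, so the credit is £0.
Total: £6,975 + £3,080 + £0 = £10,055.

£10,055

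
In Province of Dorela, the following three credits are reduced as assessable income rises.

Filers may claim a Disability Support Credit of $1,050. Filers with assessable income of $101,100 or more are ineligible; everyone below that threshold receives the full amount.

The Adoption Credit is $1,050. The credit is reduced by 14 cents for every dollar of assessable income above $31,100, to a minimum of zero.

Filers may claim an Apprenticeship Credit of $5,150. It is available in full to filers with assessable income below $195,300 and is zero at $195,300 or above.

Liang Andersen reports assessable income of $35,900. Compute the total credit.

Disability Support Credit: $35,900 is below the $101,100 cutoff, so the full $1,050 applies.
Adoption Credit: 14% of the $4,800 excess over $31,100 is $672; credit = $1,050 − $672 = $378.
Apprenticeship Credit: $35,900 is below the $195,300 cutoff, so the full $5,150 applies.
Total: $1,050 + $378 + $5,150 = $6,578.

$6,578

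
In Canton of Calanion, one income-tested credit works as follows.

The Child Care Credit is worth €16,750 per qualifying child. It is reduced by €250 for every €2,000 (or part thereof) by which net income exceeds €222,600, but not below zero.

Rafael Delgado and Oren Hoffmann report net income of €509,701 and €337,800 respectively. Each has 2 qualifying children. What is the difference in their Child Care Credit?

€19,000

Rafael (€509,701): Child Care Credit: base = 2 × €16,750 = €33,500. income exceeds €222,600 by €287,101 → 144 increments × €250 = €36,000 ≥ base, so the credit is €0.
Oren (€337,800): Child Care Credit: base = 2 × €16,750 = €33,500. income exceeds €222,600 by €115,200, which is 58 full-or-partial €2,000 increments; reduction = 58 × €250 = €14,500, leaving €19,000.
Difference: |€0 − €19,000| = €19,000.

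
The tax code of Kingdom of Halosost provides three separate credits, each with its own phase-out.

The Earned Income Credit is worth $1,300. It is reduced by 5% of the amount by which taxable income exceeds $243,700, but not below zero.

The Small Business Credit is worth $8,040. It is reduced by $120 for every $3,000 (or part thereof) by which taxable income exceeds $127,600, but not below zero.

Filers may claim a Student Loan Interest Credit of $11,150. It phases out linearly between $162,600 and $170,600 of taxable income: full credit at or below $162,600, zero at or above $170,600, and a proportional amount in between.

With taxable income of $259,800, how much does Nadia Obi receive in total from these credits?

$3,135

Earned Income Credit: 5% of the $16,100 excess over $243,700 is $805; credit = $1,300 − $805 = $495.
Small Business Credit: income exceeds $127,600 by $132,200, which is 45 full-or-partial $3,000 increments; reduction = 45 × $120 = $5,400, leaving $2,640.
Student Loan Interest Credit: $259,800 is at or above $170,600, so the credit is $0.
Total: $495 + $2,640 + $0 = $3,135.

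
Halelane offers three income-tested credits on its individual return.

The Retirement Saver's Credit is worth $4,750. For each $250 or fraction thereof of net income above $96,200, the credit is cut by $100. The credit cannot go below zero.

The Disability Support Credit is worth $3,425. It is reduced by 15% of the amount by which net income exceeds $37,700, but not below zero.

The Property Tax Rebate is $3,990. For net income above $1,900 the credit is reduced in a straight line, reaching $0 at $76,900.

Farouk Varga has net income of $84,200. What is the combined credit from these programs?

$4,750

Retirement Saver's Credit: $84,200 is at or below the $96,200 threshold, so the full $4,750 applies.
Disability Support Credit: 15% of the $46,500 excess over $37,700 is $6,975 ≥ base, so the credit is $0.
Property Tax Rebate: $84,200 is at or above $76,900, so the credit is $0.
Total: $4,750 + $0 + $0 = $4,750.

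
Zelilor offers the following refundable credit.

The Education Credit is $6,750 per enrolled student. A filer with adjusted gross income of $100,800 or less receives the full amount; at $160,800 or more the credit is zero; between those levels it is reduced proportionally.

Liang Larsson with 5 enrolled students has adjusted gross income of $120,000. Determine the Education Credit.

Education Credit: base = 5 × $6,750 = $33,750. $120,000 is $19,200 into a $60,000 phase-out range, leaving 40,800/60,000 of the credit: $33,750 × 40,800/60,000 = $22,950.

$22,950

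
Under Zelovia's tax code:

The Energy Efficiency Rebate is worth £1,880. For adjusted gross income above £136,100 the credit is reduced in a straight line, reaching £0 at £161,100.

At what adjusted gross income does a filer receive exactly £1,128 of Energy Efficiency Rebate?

£1,128 is 1,128/1,880 of the full £1,880, so 752/1,880 of the £25,000 range has been used: income = £136,100 + £25,000 × 752/1,880 = £146,100.

£146,100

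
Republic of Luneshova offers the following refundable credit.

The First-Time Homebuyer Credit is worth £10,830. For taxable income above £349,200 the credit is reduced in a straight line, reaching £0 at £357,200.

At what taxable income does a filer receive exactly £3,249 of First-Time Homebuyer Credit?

£3,249 is 3,249/10,830 of the full £10,830, so 7,581/10,830 of the £8,000 range has been used: income = £349,200 + £8,000 × 7,581/10,830 = £354,800.

£354,800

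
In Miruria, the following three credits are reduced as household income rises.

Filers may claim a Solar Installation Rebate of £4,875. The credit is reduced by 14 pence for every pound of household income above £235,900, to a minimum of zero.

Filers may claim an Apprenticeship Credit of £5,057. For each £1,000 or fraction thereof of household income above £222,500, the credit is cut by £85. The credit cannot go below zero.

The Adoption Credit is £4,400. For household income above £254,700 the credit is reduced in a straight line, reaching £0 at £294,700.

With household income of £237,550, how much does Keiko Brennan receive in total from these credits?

£12,741

Solar Installation Rebate: 14% of the £1,650 excess over £235,900 is £231; credit = £4,875 − £231 = £4,644.
Apprenticeship Credit: income exceeds £222,500 by £15,050, which is 16 full-or-partial £1,000 increments; reduction = 16 × £85 = £1,360, leaving £3,697.
Adoption Credit: £237,550 is at or below the £254,700 threshold, so the full £4,400 applies.
Total: £4,644 + £3,697 + £4,400 = £12,741.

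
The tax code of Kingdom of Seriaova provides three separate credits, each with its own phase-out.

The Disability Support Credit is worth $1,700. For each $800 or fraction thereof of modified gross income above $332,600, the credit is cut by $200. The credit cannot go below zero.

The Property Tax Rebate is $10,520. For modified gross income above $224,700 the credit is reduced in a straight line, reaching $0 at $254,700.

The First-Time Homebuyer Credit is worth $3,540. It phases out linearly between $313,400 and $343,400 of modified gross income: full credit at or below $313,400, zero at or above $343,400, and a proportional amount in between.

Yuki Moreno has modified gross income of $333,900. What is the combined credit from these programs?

$2,421

Disability Support Credit: income exceeds $332,600 by $1,300, which is 2 full-or-partial $800 increments; reduction = 2 × $200 = $400, leaving $1,300.
Property Tax Rebate: $333,900 is at or above $254,700, so the credit is $0.
First-Time Homebuyer Credit: $333,900 is $20,500 into a $30,000 phase-out range, leaving 9,500/30,000 of the credit: $3,540 × 9,500/30,000 = $1,121.
Total: $1,300 + $0 + $1,121 = $2,421.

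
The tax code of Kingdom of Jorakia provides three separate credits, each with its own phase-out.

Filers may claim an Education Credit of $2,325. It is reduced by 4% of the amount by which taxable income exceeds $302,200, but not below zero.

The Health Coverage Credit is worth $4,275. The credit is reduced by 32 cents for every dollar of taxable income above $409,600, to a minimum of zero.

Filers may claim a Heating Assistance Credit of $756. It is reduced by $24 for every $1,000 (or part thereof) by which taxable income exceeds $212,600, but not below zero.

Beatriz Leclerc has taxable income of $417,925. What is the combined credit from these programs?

$1,611

Education Credit: 4% of the $115,725 excess over $302,200 is $4,629 ≥ base, so the credit is $0.
Health Coverage Credit: 32% of the $8,325 excess over $409,600 is $2,664; credit = $4,275 − $2,664 = $1,611.
Heating Assistance Credit: income exceeds $212,600 by $205,325 → 206 increments × $24 = $4,944 ≥ base, so the credit is $0.
Total: $0 + $1,611 + $0 = $1,611.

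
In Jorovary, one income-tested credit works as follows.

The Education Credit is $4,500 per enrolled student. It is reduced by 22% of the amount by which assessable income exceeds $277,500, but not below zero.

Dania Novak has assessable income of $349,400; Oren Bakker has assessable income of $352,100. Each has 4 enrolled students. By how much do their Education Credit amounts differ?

$594

Dania ($349,400): Education Credit: base = 4 × $4,500 = $18,000. 22% of the $71,900 excess over $277,500 is $15,818; credit = $18,000 − $15,818 = $2,182.
Oren ($352,100): Education Credit: base = 4 × $4,500 = $18,000. 22% of the $74,600 excess over $277,500 is $16,412; credit = $18,000 − $16,412 = $1,588.
Difference: |$2,182 − $1,588| = $594.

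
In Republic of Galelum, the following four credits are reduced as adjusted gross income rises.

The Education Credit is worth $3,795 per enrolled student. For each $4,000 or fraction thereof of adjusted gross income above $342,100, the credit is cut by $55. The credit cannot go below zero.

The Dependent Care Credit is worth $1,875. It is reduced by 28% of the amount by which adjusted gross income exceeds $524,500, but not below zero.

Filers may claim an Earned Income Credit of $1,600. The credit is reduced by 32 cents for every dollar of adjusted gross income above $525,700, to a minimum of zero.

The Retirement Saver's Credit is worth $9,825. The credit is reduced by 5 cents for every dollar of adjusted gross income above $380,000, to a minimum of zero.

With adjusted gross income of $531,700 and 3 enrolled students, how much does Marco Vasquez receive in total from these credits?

$10,985

Education Credit: base = 3 × $3,795 = $11,385. income exceeds $342,100 by $189,600, which is 48 full-or-partial $4,000 increments; reduction = 48 × $55 = $2,640, leaving $8,745.
Dependent Care Credit: 28% of the $7,200 excess over $524,500 is $2,016 ≥ base, so the credit is $0.
Earned Income Credit: 32% of the $6,000 excess over $525,700 is $1,920 ≥ base, so the credit is $0.
Retirement Saver's Credit: 5% of the $151,700 excess over $380,000 is $7,585; credit = $9,825 − $7,585 = $2,240.
Total: $8,745 + $0 + $0 + $2,240 = $10,985.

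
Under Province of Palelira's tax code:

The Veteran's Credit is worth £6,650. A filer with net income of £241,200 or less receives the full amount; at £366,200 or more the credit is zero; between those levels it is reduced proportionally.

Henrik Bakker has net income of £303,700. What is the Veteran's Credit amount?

Veteran's Credit: £303,700 is £62,500 into a £125,000 phase-out range, leaving 62,500/125,000 of the credit: £6,650 × 62,500/125,000 = £3,325.

£3,325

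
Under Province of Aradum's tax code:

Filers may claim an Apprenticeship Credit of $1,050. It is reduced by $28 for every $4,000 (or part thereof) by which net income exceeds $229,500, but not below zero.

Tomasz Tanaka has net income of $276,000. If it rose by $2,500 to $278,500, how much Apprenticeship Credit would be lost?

At $276,000 — income exceeds $229,500 by $46,500, which is 12 full-or-partial $4,000 increments; reduction = 12 × $28 = $336, leaving $714.
At $278,500 — income exceeds $229,500 by $49,000, which is 13 full-or-partial $4,000 increments; reduction = 13 × $28 = $364, leaving $686.
Lost: $714 − $686 = $28.

$28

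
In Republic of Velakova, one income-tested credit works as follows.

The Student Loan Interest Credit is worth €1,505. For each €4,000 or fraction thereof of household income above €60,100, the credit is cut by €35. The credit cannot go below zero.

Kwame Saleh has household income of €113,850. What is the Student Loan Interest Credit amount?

Student Loan Interest Credit: income exceeds €60,100 by €53,750, which is 14 full-or-partial €4,000 increments; reduction = 14 × €35 = €490, leaving €1,015.

€1,015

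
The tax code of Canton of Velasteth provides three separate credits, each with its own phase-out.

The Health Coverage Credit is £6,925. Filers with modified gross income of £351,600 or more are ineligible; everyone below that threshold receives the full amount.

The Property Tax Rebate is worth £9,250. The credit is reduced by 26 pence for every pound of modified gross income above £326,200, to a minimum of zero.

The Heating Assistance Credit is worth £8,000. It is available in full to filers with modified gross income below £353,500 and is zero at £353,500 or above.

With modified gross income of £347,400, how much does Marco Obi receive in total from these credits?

Health Coverage Credit: £347,400 is below the £351,600 cutoff, so the full £6,925 applies.
Property Tax Rebate: 26% of the £21,200 excess over £326,200 is £5,512; credit = £9,250 − £5,512 = £3,738.
Heating Assistance Credit: £347,400 is below the £353,500 cutoff, so the full £8,000 applies.
Total: £6,925 + £3,738 + £8,000 = £18,663.

£18,663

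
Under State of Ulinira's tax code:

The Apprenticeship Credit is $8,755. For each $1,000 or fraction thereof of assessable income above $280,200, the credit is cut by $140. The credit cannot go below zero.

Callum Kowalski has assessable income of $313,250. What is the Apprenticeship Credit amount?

Apprenticeship Credit: income exceeds $280,200 by $33,050, which is 34 full-or-partial $1,000 increments; reduction = 34 × $140 = $4,760, leaving $3,995.

$3,995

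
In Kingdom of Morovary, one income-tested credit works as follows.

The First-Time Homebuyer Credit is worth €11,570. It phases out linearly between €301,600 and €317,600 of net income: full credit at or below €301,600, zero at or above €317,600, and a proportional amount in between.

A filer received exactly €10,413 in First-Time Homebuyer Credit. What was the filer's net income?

€10,413 is 10,413/11,570 of the full €11,570, so 1,157/11,570 of the €16,000 range has been used: income = €301,600 + €16,000 × 1,157/11,570 = €303,200.

€303,200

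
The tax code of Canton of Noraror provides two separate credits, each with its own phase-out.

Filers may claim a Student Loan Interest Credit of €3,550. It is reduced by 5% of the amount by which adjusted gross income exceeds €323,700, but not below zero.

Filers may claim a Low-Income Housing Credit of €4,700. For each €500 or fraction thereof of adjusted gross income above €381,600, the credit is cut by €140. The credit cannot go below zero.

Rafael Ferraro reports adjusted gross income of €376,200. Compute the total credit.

€5,625

Student Loan Interest Credit: 5% of the €52,500 excess over €323,700 is €2,625; credit = €3,550 − €2,625 = €925.
Low-Income Housing Credit: €376,200 is at or below the €381,600 threshold, so the full €4,700 applies.
Total: €925 + €4,700 = €5,625.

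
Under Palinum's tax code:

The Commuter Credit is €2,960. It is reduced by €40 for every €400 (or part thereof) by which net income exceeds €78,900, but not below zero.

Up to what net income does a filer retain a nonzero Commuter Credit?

€108,100

After 73 increments the reduction is 73 × €40 = €2,920, leaving €40; one more increment wipes it out. Increment 73 ends at excess 73 × €400 = €29,200, so the highest qualifying income is €78,900 + €29,200 = €108,100.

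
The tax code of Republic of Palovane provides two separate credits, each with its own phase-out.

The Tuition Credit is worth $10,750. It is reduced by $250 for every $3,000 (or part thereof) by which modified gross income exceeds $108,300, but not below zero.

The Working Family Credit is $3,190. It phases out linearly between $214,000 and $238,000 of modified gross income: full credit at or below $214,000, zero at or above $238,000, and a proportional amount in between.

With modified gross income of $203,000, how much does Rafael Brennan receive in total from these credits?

Tuition Credit: income exceeds $108,300 by $94,700, which is 32 full-or-partial $3,000 increments; reduction = 32 × $250 = $8,000, leaving $2,750.
Working Family Credit: $203,000 is at or below the $214,000 threshold, so the full $3,190 applies.
Total: $2,750 + $3,190 = $5,940.

$5,940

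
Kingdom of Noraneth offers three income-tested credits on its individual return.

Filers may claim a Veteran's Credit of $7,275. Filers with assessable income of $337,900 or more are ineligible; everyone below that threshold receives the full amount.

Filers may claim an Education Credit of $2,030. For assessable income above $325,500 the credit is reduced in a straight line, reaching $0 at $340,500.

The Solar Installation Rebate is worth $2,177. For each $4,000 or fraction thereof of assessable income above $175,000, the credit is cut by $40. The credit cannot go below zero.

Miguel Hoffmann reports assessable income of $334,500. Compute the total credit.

Veteran's Credit: $334,500 is below the $337,900 cutoff, so the full $7,275 applies.
Education Credit: $334,500 is $9,000 into a $15,000 phase-out range, leaving 6,000/15,000 of the credit: $2,030 × 6,000/15,000 = $812.
Solar Installation Rebate: income exceeds $175,000 by $159,500, which is 40 full-or-partial $4,000 increments; reduction = 40 × $40 = $1,600, leaving $577.
Total: $7,275 + $812 + $577 = $8,664.

$8,664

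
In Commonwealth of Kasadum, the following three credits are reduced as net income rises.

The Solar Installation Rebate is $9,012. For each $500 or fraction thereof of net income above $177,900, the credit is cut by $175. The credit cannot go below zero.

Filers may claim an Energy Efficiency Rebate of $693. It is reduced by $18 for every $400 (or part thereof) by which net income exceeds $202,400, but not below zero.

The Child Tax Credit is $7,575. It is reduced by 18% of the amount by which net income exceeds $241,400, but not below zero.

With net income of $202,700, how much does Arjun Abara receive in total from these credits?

$8,512

Solar Installation Rebate: income exceeds $177,900 by $24,800, which is 50 full-or-partial $500 increments; reduction = 50 × $175 = $8,750, leaving $262.
Energy Efficiency Rebate: income exceeds $202,400 by $300, which is 1 full-or-partial $400 increment; reduction = 1 × $18 = $18, leaving $675.
Child Tax Credit: $202,700 is at or below the $241,400 threshold, so the full $7,575 applies.
Total: $262 + $675 + $7,575 = $8,512.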